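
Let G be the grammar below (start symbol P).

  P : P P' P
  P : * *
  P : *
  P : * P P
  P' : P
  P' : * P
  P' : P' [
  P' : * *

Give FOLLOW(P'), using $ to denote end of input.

{ *, [ }

In P : P P' P: add FIRST(P) = { * }.
In P' : P' [: add FIRST([) = { [ }.
Union: FOLLOW(P') = { *, [ }.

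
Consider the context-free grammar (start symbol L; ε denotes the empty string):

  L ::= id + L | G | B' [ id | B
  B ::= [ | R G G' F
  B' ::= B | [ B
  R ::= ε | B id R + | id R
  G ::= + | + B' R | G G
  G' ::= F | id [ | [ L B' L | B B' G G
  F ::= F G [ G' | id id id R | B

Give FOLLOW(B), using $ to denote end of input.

{ $, +, [, id }

In L ::= B: B is at the end, add FOLLOW(L) = { $, +, [, id }.
In B' ::= B: B is at the end, add FOLLOW(B') = { $, +, [, id }.
In B' ::= [ B: B is at the end, add FOLLOW(B') = { $, +, [, id }.
In R ::= B id R +: add FIRST(id R +) = { id }.
In G' ::= B B' G G: add FIRST(B' G G) = { +, [, id }.
In F ::= B: B is at the end, add FOLLOW(F) = { $, +, [, id }.
Union: FOLLOW(B) = { $, +, [, id }.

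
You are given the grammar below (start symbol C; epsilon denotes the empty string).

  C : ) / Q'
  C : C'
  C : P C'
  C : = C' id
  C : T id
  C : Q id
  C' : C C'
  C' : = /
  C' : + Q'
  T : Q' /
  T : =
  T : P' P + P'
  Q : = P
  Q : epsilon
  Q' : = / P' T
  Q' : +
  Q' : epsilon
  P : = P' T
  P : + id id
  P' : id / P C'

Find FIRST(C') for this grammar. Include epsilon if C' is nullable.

From C' : C C': add FIRST(C) = { ), +, /, =, id }.
C' : = / contributes {=}.
C' : + Q' contributes {+}.
Union: FIRST(C') = { ), +, /, =, id }.

{ ), +, /, =, id }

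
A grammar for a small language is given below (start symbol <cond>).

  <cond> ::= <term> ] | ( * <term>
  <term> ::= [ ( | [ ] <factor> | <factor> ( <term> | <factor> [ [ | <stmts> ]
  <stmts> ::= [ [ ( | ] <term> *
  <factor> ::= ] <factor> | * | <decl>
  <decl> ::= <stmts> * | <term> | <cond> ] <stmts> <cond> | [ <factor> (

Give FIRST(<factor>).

{ (, *, [, ] }

<factor> ::= ] <factor> contributes {]}.
<factor> ::= * contributes {*}.
From <factor> ::= <decl>: add FIRST(<decl>) = { (, *, [, ] }.
Union: FIRST(<factor>) = { (, *, [, ] }.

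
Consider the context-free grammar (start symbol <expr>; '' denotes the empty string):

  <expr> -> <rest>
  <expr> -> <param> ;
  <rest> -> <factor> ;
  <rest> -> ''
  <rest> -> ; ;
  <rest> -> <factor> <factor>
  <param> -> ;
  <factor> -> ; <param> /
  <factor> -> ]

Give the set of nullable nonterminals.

{ <expr>, <rest> }

Directly nullable (have an ''-production): <rest>.
<expr> -> <rest> with every symbol nullable, so <expr> is nullable.
No other nonterminal has a production whose RHS symbols are all nullable.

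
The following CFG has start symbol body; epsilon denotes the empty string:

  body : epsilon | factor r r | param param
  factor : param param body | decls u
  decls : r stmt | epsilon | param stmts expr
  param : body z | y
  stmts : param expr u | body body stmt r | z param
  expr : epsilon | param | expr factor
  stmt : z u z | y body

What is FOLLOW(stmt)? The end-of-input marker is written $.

In decls : r stmt: stmt is at the end, add FOLLOW(decls) = { u }.
In stmts : body body stmt r: add FIRST(r) = { r }.
Union: FOLLOW(stmt) = { r, u }.

{ r, u }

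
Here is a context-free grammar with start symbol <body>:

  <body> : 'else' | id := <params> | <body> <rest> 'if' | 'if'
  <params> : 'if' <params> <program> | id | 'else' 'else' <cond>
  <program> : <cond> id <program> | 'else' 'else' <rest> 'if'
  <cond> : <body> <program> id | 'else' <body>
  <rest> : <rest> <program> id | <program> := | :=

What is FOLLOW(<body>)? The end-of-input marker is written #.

<body> is the start symbol, so # ∈ FOLLOW(<body>).
In <body> : <body> <rest> 'if': add FIRST(<rest> 'if') = { 'else', 'if', :=, id }.
In <cond> : <body> <program> id: add FIRST(<program> id) = { 'else', 'if', id }.
In <cond> : 'else' <body>: <body> is at the end, add FOLLOW(<cond>) = { #, 'else', 'if', :=, id }.
Union: FOLLOW(<body>) = { #, 'else', 'if', :=, id }.

{ #, 'else', 'if', :=, id }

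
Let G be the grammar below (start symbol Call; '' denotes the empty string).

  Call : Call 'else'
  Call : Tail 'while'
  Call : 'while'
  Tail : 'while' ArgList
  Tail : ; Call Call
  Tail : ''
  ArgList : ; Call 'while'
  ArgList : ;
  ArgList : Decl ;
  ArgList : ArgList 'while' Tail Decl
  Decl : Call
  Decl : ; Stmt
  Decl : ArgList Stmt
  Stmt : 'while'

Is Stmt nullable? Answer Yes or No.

Nullable nonterminals: Tail.
No production of Stmt has an RHS whose symbols are all nullable, so Stmt is not nullable.

No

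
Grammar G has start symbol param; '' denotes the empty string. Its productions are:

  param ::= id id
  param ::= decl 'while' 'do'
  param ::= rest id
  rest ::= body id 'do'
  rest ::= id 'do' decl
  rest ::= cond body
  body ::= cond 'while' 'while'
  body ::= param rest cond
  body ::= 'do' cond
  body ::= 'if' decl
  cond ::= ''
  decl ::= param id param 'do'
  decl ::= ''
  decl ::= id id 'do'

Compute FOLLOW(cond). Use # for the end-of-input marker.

In rest ::= cond body: add FIRST(body) = { 'do', 'if', 'while', id }.
In body ::= cond 'while' 'while': add FIRST('while' 'while') = { 'while' }.
In body ::= param rest cond: cond is at the end, add FOLLOW(body) = { id }.
In body ::= 'do' cond: cond is at the end, add FOLLOW(body) = { id }.
Union: FOLLOW(cond) = { 'do', 'if', 'while', id }.

{ 'do', 'if', 'while', id }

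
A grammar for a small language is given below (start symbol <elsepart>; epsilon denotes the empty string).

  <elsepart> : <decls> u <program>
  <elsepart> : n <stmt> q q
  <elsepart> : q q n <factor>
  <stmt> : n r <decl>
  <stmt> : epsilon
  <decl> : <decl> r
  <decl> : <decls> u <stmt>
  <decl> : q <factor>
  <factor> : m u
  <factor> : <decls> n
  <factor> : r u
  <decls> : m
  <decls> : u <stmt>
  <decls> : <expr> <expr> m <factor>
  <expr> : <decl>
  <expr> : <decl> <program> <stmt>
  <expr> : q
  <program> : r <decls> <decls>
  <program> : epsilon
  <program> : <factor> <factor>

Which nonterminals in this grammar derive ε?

{ <program>, <stmt> }

Directly nullable (have an epsilon-production): <stmt>, <program>.
No other nonterminal has a production whose RHS symbols are all nullable.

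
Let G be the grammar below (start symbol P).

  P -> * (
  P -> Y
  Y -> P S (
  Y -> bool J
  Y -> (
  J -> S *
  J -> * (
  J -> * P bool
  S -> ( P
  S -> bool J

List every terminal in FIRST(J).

From J -> S *: add FIRST(S) = { (, bool }.
J -> * ( contributes {*}.
J -> * P bool contributes {*}.
Union: FIRST(J) = { (, *, bool }.

{ (, *, bool }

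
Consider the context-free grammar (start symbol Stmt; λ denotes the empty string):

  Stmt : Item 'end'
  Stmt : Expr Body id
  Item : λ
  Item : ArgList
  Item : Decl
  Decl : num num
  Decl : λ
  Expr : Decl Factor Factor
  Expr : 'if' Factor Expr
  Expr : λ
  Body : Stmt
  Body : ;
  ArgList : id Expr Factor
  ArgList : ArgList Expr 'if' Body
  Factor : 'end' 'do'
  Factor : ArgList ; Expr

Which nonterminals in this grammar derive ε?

{ Decl, Expr, Item }

Directly nullable (have an λ-production): Item, Decl, Expr.
No other nonterminal has a production whose RHS symbols are all nullable.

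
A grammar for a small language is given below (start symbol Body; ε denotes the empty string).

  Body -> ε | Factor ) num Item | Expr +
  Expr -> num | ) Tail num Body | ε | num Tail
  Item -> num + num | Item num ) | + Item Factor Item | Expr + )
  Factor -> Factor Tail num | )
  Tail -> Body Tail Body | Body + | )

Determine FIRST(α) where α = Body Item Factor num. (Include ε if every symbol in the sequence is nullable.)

Add FIRST(Body)\{ε} = { ), +, num }; Body is nullable, continue.
Add FIRST(Item) = { ), +, num }; Item is not nullable, stop.

{ ), +, num }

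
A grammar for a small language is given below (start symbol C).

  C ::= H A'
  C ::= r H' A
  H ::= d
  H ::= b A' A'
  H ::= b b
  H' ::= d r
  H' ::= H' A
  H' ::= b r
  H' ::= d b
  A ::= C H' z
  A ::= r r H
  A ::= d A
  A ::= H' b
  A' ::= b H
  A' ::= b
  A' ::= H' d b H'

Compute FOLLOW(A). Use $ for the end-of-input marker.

{ $, b, d, r, z }

In C ::= r H' A: A is at the end, add FOLLOW(C) = { $, b, d }.
In H' ::= H' A: A is at the end, add FOLLOW(H') = { $, b, d, r, z }.
In A ::= d A: A is at the end, add FOLLOW(A) = { $, b, d, r, z }.
Union: FOLLOW(A) = { $, b, d, r, z }.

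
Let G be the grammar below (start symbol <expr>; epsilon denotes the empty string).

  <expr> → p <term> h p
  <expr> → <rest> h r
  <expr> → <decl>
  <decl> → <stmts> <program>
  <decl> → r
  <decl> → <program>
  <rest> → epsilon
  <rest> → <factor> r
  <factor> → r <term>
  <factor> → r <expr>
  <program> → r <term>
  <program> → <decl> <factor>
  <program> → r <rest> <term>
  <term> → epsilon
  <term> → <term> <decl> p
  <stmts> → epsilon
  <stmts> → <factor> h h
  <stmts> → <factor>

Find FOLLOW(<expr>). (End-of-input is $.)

<expr> is the start symbol, so $ ∈ FOLLOW(<expr>).
In <factor> → r <expr>: <expr> is at the end, add FOLLOW(<factor>) = { $, h, p, r }.
Union: FOLLOW(<expr>) = { $, h, p, r }.

{ $, h, p, r }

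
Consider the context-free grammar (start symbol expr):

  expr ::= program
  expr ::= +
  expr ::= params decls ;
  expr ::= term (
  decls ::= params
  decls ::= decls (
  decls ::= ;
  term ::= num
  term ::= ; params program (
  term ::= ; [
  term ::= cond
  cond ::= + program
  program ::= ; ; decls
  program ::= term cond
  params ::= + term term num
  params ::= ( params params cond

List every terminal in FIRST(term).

term ::= num contributes {num}.
term ::= ; params program ( contributes {;}.
term ::= ; [ contributes {;}.
From term ::= cond: add FIRST(cond) = { + }.
Union: FIRST(term) = { +, ;, num }.

{ +, ;, num }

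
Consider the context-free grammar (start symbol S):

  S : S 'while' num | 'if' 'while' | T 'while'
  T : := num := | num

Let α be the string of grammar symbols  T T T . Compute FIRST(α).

Add FIRST(T) = { :=, num }; T is not nullable, stop.

{ :=, num }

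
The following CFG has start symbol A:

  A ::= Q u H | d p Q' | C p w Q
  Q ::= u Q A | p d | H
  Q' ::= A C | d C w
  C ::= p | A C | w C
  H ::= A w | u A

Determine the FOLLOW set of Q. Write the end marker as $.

{ $, d, p, u, w }

In A ::= Q u H: add FIRST(u H) = { u }.
In A ::= C p w Q: Q is at the end, add FOLLOW(A) = { $, d, p, u, w }.
In Q ::= u Q A: add FIRST(A) = { d, p, u, w }.
Union: FOLLOW(Q) = { $, d, p, u, w }.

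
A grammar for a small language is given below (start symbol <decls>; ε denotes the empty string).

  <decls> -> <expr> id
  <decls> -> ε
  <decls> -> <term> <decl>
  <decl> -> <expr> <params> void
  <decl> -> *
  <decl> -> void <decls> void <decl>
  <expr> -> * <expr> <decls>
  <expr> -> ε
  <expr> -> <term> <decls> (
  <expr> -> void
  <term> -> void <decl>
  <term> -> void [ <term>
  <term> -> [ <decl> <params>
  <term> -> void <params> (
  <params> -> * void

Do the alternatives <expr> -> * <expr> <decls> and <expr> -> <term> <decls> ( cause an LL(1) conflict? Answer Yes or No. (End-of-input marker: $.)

FIRST(* <expr> <decls>) = { * } and FIRST(<term> <decls> () = { [, void }.
The FIRST sets are disjoint and neither alternative is nullable — no conflict.

No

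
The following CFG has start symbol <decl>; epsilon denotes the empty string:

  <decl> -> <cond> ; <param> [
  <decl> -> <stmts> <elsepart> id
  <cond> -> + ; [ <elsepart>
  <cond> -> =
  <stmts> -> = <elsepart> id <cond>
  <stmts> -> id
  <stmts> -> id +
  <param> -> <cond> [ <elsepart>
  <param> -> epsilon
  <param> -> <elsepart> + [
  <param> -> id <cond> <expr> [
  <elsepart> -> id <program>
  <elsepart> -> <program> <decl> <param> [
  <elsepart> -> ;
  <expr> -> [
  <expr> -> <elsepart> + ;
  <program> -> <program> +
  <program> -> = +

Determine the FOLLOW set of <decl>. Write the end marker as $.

<decl> is the start symbol, so $ ∈ FOLLOW(<decl>).
In <elsepart> -> <program> <decl> <param> [: add FIRST(<param> [) = { +, ;, =, [, id }.
Union: FOLLOW(<decl>) = { $, +, ;, =, [, id }.

{ $, +, ;, =, [, id }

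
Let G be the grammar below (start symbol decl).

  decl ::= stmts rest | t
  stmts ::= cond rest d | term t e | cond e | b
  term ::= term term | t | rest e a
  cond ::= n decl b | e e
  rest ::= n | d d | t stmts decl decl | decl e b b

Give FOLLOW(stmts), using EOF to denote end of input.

{ b, d, e, n, t }

In decl ::= stmts rest: add FIRST(rest) = { b, d, e, n, t }.
In rest ::= t stmts decl decl: add FIRST(decl decl) = { b, d, e, n, t }.
Union: FOLLOW(stmts) = { b, d, e, n, t }.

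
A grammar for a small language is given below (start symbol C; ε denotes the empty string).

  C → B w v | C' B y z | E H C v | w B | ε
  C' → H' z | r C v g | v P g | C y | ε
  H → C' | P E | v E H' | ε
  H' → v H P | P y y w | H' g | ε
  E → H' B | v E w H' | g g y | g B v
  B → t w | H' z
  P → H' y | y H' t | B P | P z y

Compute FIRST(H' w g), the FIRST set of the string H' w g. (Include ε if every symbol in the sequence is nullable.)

Add FIRST(H')\{ε} = { g, t, v, y, z }; H' is nullable, continue.
w is a terminal; add {w} and stop.

{ g, t, v, w, y, z }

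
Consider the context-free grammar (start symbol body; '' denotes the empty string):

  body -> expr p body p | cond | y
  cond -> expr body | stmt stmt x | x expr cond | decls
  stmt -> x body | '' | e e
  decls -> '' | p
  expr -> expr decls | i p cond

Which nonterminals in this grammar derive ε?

Directly nullable (have an ''-production): stmt, decls.
cond -> decls with every symbol nullable, so cond is nullable.
body -> cond with every symbol nullable, so body is nullable.
No other nonterminal has a production whose RHS symbols are all nullable.

{ body, cond, decls, stmt }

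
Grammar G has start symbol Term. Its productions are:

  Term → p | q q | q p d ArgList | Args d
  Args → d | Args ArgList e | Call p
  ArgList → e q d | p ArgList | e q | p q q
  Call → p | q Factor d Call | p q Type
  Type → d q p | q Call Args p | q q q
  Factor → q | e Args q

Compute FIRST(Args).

Args → d contributes {d}.
From Args → Args ArgList e: add FIRST(Args) = { d, p, q }.
From Args → Call p: add FIRST(Call) = { p, q }.
Union: FIRST(Args) = { d, p, q }.

{ d, p, q }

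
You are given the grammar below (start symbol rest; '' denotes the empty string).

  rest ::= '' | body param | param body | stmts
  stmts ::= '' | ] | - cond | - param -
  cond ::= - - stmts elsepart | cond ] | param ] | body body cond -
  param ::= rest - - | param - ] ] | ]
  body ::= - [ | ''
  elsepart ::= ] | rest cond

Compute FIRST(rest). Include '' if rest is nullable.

rest ::= '' contributes ''.
From rest ::= body param: body nullable, take FIRST(body) ∪ FIRST(param) = { -, ] }.
From rest ::= param body: add FIRST(param) = { -, ] }.
From rest ::= stmts: add FIRST(stmts) = { -, ], '' } (including '' since stmts is nullable).
Union: FIRST(rest) = { -, ], '' }.

{ -, ], '' }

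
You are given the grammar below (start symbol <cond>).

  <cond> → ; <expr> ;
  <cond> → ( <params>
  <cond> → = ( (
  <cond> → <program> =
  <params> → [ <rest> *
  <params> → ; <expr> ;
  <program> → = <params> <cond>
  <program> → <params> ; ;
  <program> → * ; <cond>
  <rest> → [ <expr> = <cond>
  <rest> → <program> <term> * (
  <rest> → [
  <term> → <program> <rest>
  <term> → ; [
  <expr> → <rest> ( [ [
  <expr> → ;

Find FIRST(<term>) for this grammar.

{ *, ;, =, [ }

From <term> → <program> <rest>: add FIRST(<program>) = { *, ;, =, [ }.
<term> → ; [ contributes {;}.
Union: FIRST(<term>) = { *, ;, =, [ }.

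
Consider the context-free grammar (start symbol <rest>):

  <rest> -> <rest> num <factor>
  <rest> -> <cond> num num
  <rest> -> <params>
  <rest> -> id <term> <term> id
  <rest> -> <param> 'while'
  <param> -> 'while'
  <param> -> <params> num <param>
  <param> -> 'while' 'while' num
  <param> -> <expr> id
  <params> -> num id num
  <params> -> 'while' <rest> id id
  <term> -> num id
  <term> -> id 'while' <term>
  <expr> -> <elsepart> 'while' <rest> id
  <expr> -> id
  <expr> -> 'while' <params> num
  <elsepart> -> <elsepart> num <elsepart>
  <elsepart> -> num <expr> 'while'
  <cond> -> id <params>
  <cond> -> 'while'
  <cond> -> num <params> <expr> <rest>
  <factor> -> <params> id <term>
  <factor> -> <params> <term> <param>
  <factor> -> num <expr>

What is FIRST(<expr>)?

{ 'while', id, num }

From <expr> -> <elsepart> 'while' <rest> id: add FIRST(<elsepart>) = { num }.
<expr> -> id contributes {id}.
<expr> -> 'while' <params> num contributes {'while'}.
Union: FIRST(<expr>) = { 'while', id, num }.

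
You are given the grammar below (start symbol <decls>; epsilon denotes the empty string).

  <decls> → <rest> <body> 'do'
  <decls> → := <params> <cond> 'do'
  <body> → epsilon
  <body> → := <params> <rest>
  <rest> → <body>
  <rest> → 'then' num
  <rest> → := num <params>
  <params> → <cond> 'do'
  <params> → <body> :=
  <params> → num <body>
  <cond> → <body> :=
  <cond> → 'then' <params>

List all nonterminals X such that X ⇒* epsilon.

{ <body>, <rest> }

Directly nullable (have an epsilon-production): <body>.
<rest> → <body> with every symbol nullable, so <rest> is nullable.
No other nonterminal has a production whose RHS symbols are all nullable.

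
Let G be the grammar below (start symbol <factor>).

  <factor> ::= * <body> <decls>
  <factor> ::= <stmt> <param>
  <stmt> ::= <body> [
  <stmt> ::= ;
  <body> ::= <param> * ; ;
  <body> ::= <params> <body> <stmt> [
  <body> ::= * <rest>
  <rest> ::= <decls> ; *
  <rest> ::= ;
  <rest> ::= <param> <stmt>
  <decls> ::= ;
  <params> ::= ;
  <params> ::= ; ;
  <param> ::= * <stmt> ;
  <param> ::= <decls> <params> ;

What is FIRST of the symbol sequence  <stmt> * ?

Add FIRST(<stmt>) = { *, ; }; <stmt> is not nullable, stop.

{ *, ; }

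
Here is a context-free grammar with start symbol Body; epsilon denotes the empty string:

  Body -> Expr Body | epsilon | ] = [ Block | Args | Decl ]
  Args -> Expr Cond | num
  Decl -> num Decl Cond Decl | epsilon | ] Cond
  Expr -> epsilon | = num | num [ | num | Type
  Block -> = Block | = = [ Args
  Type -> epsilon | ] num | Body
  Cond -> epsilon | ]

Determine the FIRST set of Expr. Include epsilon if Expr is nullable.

Expr -> epsilon contributes epsilon.
Expr -> = num contributes {=}.
Expr -> num [ contributes {num}.
Expr -> num contributes {num}.
From Expr -> Type: add FIRST(Type) = { =, ], num, epsilon } (including epsilon since Type is nullable).
Union: FIRST(Expr) = { =, ], num, epsilon }.

{ =, ], num, epsilon }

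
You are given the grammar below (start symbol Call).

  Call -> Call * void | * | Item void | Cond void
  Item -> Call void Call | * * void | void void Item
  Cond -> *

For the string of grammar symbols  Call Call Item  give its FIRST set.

Add FIRST(Call) = { *, void }; Call is not nullable, stop.

{ *, void }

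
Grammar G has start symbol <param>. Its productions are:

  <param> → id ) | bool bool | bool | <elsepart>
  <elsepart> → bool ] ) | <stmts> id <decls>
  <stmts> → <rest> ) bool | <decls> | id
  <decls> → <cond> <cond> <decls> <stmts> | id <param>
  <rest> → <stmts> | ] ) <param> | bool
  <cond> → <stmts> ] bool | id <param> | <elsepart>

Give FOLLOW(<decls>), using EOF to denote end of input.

In <elsepart> → <stmts> id <decls>: <decls> is at the end, add FOLLOW(<elsepart>) = { EOF, ), ], bool, id }.
In <stmts> → <decls>: <decls> is at the end, add FOLLOW(<stmts>) = { EOF, ), ], bool, id }.
In <decls> → <cond> <cond> <decls> <stmts>: add FIRST(<stmts>) = { ], bool, id }.
Union: FOLLOW(<decls>) = { EOF, ), ], bool, id }.

{ EOF, ), ], bool, id }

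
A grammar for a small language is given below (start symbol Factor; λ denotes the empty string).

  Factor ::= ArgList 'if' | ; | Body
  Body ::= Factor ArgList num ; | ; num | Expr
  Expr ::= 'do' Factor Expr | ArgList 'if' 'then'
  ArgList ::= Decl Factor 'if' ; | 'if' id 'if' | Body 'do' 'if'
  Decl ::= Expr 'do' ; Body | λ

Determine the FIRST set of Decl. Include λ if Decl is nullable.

{ 'do', 'if', ;, λ }

From Decl ::= Expr 'do' ; Body: add FIRST(Expr) = { 'do', 'if', ; }.
Decl ::= λ contributes λ.
Union: FIRST(Decl) = { 'do', 'if', ;, λ }.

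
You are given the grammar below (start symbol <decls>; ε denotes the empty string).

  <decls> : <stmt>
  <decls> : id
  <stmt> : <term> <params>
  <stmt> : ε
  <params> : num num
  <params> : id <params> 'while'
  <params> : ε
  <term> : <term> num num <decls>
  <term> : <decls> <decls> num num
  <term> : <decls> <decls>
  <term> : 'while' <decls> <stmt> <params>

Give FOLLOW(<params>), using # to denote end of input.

In <stmt> : <term> <params>: <params> is at the end, add FOLLOW(<stmt>) = { #, 'while', id, num }.
In <params> : id <params> 'while': add FIRST('while') = { 'while' }.
In <term> : 'while' <decls> <stmt> <params>: <params> is at the end, add FOLLOW(<term>) = { #, 'while', id, num }.
Union: FOLLOW(<params>) = { #, 'while', id, num }.

{ #, 'while', id, num }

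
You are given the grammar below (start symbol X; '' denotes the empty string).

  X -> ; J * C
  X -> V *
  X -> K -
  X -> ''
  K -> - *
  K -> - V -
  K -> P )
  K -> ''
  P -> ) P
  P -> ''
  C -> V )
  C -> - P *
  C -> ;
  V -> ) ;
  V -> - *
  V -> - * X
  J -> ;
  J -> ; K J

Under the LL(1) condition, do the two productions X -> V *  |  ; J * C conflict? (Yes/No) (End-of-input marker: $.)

No

FIRST(V *) = { ), - } and FIRST(; J * C) = { ; }.
The FIRST sets are disjoint and neither alternative is nullable — no conflict.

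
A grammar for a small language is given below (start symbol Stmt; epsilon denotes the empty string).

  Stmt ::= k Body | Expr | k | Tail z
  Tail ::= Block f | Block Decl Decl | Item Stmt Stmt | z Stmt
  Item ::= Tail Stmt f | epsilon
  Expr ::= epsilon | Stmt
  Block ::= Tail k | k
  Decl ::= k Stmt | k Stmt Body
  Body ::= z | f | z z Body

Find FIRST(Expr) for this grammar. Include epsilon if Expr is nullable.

{ f, k, z, epsilon }

Expr ::= epsilon contributes epsilon.
From Expr ::= Stmt: add FIRST(Stmt) = { f, k, z, epsilon } (including epsilon since Stmt is nullable).
Union: FIRST(Expr) = { f, k, z, epsilon }.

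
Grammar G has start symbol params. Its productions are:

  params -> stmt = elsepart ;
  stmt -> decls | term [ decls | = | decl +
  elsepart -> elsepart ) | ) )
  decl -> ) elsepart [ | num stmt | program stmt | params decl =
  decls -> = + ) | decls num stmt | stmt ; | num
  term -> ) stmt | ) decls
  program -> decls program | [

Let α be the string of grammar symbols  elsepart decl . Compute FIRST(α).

Add FIRST(elsepart) = { ) }; elsepart is not nullable, stop.

{ ) }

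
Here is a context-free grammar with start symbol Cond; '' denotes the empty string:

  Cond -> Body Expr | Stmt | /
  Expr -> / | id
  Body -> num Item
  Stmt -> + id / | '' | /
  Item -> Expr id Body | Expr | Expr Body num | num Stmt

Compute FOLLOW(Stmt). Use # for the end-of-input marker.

{ #, /, id, num }

In Cond -> Stmt: Stmt is at the end, add FOLLOW(Cond) = { # }.
In Item -> num Stmt: Stmt is at the end, add FOLLOW(Item) = { /, id, num }.
Union: FOLLOW(Stmt) = { #, /, id, num }.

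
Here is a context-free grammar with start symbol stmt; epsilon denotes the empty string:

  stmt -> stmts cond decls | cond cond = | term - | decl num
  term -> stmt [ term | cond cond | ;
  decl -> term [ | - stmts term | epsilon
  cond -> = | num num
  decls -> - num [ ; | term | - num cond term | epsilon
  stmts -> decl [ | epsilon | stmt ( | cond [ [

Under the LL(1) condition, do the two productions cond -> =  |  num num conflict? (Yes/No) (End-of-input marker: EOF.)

FIRST(=) = { = } and FIRST(num num) = { num }.
The FIRST sets are disjoint and neither alternative is nullable — no conflict.

No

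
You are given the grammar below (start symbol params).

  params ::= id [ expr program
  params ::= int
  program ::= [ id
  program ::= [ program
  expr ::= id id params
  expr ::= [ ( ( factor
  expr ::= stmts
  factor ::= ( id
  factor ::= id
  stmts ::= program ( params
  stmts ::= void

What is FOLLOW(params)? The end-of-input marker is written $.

params is the start symbol, so $ ∈ FOLLOW(params).
In expr ::= id id params: params is at the end, add FOLLOW(expr) = { [ }.
In stmts ::= program ( params: params is at the end, add FOLLOW(stmts) = { [ }.
Union: FOLLOW(params) = { $, [ }.

{ $, [ }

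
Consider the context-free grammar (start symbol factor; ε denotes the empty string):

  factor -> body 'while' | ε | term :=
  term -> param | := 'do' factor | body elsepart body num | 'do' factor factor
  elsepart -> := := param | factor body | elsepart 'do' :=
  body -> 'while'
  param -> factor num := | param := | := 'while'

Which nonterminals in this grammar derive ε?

Directly nullable (have an ε-production): factor.
No other nonterminal has a production whose RHS symbols are all nullable.

{ factor }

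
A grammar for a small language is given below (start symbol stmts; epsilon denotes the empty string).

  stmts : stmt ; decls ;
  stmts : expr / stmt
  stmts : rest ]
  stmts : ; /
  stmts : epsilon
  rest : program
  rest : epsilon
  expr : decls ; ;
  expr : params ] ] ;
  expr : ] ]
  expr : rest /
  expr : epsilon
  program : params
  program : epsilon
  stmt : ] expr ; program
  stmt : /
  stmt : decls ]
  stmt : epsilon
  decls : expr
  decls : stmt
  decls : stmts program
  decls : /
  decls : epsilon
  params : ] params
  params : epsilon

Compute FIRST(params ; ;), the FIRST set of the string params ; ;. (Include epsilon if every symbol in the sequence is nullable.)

{ ;, ] }

Add FIRST(params)\{epsilon} = { ] }; params is nullable, continue.
; is a terminal; add {;} and stop.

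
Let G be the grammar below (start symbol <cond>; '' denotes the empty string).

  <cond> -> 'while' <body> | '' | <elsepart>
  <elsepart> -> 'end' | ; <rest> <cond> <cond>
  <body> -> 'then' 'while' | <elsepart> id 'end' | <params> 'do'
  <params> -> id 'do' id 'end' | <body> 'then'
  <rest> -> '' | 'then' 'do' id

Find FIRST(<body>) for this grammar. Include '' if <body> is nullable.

<body> -> 'then' 'while' contributes {'then'}.
From <body> -> <elsepart> id 'end': add FIRST(<elsepart>) = { 'end', ; }.
From <body> -> <params> 'do': add FIRST(<params>) = { 'end', 'then', ;, id }.
Union: FIRST(<body>) = { 'end', 'then', ;, id }.

{ 'end', 'then', ;, id }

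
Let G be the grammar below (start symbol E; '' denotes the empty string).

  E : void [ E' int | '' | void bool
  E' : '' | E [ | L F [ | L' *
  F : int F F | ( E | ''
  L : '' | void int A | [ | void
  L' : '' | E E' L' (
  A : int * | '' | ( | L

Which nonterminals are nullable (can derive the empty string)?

Directly nullable (have an ''-production): E, E', F, L, L', A.

{ A, E, E', F, L, L' }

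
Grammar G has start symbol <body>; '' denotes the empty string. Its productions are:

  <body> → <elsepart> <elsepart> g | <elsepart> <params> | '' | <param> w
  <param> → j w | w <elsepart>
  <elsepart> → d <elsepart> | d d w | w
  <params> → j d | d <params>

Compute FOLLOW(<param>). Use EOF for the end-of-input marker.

{ w }

In <body> → <param> w: add FIRST(w) = { w }.
Union: FOLLOW(<param>) = { w }.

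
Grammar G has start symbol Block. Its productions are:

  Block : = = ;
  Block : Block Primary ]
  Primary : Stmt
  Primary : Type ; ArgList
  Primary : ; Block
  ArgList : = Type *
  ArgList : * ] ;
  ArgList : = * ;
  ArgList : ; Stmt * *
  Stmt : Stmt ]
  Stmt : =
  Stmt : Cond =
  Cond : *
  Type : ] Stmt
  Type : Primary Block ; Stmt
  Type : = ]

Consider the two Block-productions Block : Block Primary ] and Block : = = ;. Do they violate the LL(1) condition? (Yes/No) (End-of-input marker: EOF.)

FIRST(Block Primary ]) = { = } and FIRST(= = ;) = { = }.
Both contain =, so the two alternatives are not disjoint — LL(1) conflict.

Yes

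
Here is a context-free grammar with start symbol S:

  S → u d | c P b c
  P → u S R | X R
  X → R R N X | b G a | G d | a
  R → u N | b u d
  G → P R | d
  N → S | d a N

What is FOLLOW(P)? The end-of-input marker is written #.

In S → c P b c: add FIRST(b c) = { b }.
In G → P R: add FIRST(R) = { b, u }.
Union: FOLLOW(P) = { b, u }.

{ b, u }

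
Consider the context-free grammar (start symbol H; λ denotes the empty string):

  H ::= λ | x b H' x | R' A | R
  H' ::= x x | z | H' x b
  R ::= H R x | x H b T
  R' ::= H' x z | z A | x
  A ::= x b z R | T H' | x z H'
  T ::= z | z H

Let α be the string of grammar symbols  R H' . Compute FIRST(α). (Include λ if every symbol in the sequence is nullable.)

Add FIRST(R) = { x, z }; R is not nullable, stop.

{ x, z }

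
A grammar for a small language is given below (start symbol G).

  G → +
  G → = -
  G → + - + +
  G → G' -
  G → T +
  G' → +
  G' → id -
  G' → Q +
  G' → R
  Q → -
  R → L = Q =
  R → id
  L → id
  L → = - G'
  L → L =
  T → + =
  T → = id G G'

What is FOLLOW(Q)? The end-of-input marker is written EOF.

In G' → Q +: add FIRST(+) = { + }.
In R → L = Q =: add FIRST(=) = { = }.
Union: FOLLOW(Q) = { +, = }.

{ +, = }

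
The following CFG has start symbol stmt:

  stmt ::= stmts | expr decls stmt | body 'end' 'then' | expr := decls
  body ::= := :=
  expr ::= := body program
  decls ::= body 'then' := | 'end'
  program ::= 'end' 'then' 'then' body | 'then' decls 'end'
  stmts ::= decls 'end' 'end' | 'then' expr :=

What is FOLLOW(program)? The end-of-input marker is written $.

In expr ::= := body program: program is at the end, add FOLLOW(expr) = { 'end', := }.
Union: FOLLOW(program) = { 'end', := }.

{ 'end', := }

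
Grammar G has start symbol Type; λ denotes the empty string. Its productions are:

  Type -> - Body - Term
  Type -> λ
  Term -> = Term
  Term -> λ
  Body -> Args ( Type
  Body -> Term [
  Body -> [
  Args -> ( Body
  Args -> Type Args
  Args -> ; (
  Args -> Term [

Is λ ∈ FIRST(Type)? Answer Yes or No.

Yes

Type has an λ-production, so Type ⇒ λ.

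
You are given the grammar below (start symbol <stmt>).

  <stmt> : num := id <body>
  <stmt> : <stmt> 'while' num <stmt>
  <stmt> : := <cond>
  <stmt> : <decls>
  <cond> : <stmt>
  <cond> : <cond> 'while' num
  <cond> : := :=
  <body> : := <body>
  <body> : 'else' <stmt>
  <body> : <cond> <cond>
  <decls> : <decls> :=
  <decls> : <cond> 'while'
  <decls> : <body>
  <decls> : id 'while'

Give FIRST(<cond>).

From <cond> : <stmt>: add FIRST(<stmt>) = { 'else', :=, id, num }.
From <cond> : <cond> 'while' num: add FIRST(<cond>) = { 'else', :=, id, num }.
<cond> : := := contributes {:=}.
Union: FIRST(<cond>) = { 'else', :=, id, num }.

{ 'else', :=, id, num }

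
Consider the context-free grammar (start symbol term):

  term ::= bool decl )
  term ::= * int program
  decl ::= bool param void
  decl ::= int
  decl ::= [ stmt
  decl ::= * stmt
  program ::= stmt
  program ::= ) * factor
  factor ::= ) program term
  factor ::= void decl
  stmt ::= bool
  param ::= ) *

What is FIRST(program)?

From program ::= stmt: add FIRST(stmt) = { bool }.
program ::= ) * factor contributes {)}.
Union: FIRST(program) = { ), bool }.

{ ), bool }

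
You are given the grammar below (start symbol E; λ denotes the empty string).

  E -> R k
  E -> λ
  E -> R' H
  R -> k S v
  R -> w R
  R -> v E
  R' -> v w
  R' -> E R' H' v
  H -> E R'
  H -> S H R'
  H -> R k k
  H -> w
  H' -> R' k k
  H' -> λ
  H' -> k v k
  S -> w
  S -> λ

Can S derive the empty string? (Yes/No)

Yes

S has an λ-production, so S ⇒ λ.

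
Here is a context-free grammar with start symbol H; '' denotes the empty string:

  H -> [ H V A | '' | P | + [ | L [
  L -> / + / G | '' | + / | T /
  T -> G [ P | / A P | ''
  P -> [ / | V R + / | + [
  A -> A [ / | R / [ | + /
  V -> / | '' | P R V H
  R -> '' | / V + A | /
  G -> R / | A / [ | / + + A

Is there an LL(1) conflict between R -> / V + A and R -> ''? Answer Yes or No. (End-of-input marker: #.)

FIRST(/ V + A) = { / } and FIRST('') = { '' }.
The second alternative is nullable and FOLLOW(R) = { +, /, [ } shares / with FIRST of the first — conflict.

Yes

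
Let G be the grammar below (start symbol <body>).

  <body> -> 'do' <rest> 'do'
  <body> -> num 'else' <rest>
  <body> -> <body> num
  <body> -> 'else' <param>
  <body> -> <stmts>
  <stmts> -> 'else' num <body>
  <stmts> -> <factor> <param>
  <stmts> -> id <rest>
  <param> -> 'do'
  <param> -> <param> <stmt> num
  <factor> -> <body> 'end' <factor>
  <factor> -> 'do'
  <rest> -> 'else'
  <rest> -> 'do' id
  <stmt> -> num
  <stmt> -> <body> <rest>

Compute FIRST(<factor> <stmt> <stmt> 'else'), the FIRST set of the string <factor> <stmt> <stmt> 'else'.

Add FIRST(<factor>) = { 'do', 'else', id, num }; <factor> is not nullable, stop.

{ 'do', 'else', id, num }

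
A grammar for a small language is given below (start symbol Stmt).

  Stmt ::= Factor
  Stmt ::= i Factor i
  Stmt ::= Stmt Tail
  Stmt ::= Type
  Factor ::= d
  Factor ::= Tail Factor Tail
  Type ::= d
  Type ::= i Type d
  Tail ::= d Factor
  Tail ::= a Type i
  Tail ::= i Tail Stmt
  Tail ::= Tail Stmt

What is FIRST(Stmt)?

From Stmt ::= Factor: add FIRST(Factor) = { a, d, i }.
Stmt ::= i Factor i contributes {i}.
From Stmt ::= Stmt Tail: add FIRST(Stmt) = { a, d, i }.
From Stmt ::= Type: add FIRST(Type) = { d, i }.
Union: FIRST(Stmt) = { a, d, i }.

{ a, d, i }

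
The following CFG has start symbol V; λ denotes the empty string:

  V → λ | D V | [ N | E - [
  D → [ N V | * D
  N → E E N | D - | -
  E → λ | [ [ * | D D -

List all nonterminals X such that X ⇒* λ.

{ E, V }

Directly nullable (have an λ-production): V, E.
No other nonterminal has a production whose RHS symbols are all nullable.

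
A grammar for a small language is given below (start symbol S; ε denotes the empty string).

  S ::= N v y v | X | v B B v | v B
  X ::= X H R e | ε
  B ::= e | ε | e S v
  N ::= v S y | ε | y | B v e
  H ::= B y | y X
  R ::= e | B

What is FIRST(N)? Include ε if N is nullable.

N ::= v S y contributes {v}.
N ::= ε contributes ε.
N ::= y contributes {y}.
From N ::= B v e: B nullable, take FIRST(B) ∪ {v} = { e, v }.
Union: FIRST(N) = { e, v, y, ε }.

{ e, v, y, ε }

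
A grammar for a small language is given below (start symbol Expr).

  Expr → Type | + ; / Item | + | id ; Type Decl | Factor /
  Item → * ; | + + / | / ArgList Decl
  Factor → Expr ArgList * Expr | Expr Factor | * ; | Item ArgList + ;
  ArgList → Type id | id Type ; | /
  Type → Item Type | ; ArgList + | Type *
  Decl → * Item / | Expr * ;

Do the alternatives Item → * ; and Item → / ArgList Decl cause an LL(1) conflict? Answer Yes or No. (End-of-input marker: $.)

No

FIRST(* ;) = { * } and FIRST(/ ArgList Decl) = { / }.
The FIRST sets are disjoint and neither alternative is nullable — no conflict.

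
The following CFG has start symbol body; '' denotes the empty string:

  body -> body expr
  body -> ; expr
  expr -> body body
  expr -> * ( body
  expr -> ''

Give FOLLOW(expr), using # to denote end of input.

{ #, *, ; }

In body -> body expr: expr is at the end, add FOLLOW(body) = { #, *, ; }.
In body -> ; expr: expr is at the end, add FOLLOW(body) = { #, *, ; }.
Union: FOLLOW(expr) = { #, *, ; }.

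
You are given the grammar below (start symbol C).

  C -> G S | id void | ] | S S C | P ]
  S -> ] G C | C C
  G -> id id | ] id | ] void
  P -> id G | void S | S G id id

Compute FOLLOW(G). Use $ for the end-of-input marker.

In C -> G S: add FIRST(S) = { ], id, void }.
In S -> ] G C: add FIRST(C) = { ], id, void }.
In P -> id G: G is at the end, add FOLLOW(P) = { ] }.
In P -> S G id id: add FIRST(id id) = { id }.
Union: FOLLOW(G) = { ], id, void }.

{ ], id, void }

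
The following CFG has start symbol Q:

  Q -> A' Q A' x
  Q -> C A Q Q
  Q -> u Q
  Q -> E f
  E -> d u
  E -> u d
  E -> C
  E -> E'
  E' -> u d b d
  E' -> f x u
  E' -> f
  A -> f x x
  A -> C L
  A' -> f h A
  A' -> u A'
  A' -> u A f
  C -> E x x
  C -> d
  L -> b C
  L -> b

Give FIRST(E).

E -> d u contributes {d}.
E -> u d contributes {u}.
From E -> C: add FIRST(C) = { d, f, u }.
From E -> E': add FIRST(E') = { f, u }.
Union: FIRST(E) = { d, f, u }.

{ d, f, u }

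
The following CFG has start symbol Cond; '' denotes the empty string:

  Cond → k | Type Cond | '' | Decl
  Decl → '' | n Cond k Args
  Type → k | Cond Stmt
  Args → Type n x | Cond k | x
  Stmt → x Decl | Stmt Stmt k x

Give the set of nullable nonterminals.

Directly nullable (have an ''-production): Cond, Decl.
No other nonterminal has a production whose RHS symbols are all nullable.

{ Cond, Decl }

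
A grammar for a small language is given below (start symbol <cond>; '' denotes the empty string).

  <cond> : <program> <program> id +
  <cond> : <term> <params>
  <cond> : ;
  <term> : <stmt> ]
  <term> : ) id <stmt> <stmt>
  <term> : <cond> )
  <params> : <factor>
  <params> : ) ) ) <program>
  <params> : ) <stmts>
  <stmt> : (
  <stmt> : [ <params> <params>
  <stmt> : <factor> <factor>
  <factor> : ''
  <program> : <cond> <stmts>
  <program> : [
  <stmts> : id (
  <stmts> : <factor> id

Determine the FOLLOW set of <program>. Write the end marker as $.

In <cond> : <program> <program> id +: add FIRST(<program> id +) = { (, ), ;, [, ] }.
In <cond> : <program> <program> id +: add FIRST(id +) = { id }.
In <params> : ) ) ) <program>: <program> is at the end, add FOLLOW(<params>) = { $, (, ), [, ], id }.
Union: FOLLOW(<program>) = { $, (, ), ;, [, ], id }.

{ $, (, ), ;, [, ], id }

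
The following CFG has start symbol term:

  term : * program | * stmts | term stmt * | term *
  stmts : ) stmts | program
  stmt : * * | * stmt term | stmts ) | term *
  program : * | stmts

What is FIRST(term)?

{ * }

term : * program contributes {*}.
term : * stmts contributes {*}.
From term : term stmt *: add FIRST(term) = { * }.
From term : term *: add FIRST(term) = { * }.
Union: FIRST(term) = { * }.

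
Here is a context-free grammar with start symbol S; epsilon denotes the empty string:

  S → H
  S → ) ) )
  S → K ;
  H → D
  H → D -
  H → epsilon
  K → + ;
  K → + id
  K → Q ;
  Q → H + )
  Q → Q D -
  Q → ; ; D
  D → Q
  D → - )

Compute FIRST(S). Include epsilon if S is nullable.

{ ), +, -, ;, epsilon }

From S → H: add FIRST(H) = { +, -, ;, epsilon } (including epsilon since H is nullable).
S → ) ) ) contributes {)}.
From S → K ;: add FIRST(K) = { +, -, ; }.
Union: FIRST(S) = { ), +, -, ;, epsilon }.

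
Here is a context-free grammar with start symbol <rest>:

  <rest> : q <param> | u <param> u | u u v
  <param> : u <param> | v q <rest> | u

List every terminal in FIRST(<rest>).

<rest> : q <param> contributes {q}.
<rest> : u <param> u contributes {u}.
<rest> : u u v contributes {u}.
Union: FIRST(<rest>) = { q, u }.

{ q, u }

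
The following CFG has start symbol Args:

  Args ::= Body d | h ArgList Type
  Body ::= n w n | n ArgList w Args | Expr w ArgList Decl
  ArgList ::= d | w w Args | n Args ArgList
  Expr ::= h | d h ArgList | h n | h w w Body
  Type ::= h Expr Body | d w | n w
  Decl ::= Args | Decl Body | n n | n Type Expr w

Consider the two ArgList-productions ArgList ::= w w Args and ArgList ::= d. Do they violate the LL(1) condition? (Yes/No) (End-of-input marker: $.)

No

FIRST(w w Args) = { w } and FIRST(d) = { d }.
The FIRST sets are disjoint and neither alternative is nullable — no conflict.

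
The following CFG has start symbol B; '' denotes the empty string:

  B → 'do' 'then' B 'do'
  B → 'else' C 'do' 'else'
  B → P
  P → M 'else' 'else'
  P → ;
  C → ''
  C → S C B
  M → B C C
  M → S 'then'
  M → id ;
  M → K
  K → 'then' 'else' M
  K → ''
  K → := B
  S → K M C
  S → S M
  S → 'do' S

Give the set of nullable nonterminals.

Directly nullable (have an ''-production): C, K.
S → K M C with every symbol nullable, so S is nullable.
M → K with every symbol nullable, so M is nullable.
No other nonterminal has a production whose RHS symbols are all nullable.

{ C, K, M, S }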